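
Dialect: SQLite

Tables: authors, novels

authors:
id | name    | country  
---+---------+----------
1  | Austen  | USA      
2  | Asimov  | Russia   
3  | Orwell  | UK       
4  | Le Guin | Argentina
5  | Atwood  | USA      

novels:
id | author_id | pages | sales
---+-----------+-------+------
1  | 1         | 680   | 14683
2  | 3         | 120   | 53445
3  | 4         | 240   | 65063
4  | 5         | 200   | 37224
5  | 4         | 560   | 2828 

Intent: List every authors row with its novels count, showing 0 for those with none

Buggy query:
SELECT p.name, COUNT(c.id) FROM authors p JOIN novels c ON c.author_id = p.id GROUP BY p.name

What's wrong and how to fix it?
Bug: An inner join excludes parents with zero children

Fix: Switch to LEFT JOIN to retain unmatched parent rows

Corrected query:
SELECT p.name, COUNT(c.id) FROM authors p LEFT JOIN novels c ON c.author_id = p.id GROUP BY p.name

Result:
name    | COUNT(c.id)
--------+------------
Asimov  | 0          
Atwood  | 1          
Austen  | 1          
Le Guin | 2          
Orwell  | 1          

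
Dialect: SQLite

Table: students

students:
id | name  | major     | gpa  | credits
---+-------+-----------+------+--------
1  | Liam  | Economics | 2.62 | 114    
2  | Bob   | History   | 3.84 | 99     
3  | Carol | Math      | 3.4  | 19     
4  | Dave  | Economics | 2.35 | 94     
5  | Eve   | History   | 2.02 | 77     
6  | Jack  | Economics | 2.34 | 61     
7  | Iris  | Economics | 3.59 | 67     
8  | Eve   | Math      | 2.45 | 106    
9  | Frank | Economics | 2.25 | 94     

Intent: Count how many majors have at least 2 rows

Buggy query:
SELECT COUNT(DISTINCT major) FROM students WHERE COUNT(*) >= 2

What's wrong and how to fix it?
Bug: WHERE filters individual rows, not groups, so a group-level COUNT is invalid there

Fix: Use a subquery that GROUPs and filters with HAVING, then count its rows

Corrected query:
SELECT COUNT(*) FROM (SELECT major FROM students GROUP BY major HAVING COUNT(*) >= 2)

Result:
COUNT(*)
--------
3       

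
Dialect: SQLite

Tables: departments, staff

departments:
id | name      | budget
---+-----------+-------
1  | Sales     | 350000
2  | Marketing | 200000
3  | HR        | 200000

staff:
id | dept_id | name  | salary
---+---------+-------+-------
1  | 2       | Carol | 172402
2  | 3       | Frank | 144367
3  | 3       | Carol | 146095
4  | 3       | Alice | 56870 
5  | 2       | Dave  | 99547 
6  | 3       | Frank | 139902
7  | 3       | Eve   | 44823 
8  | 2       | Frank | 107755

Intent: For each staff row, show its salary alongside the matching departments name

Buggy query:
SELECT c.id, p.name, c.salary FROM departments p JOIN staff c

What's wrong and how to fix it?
Bug: JOIN with no ON clause produces a cartesian product; every staff row pairs with every departments row

Fix: Add ON c.dept_id = p.id to the JOIN

Corrected query:
SELECT c.id, p.name, c.salary FROM departments p JOIN staff c ON c.dept_id = p.id

Result:
id | name      | salary
---+-----------+-------
1  | Marketing | 172402
2  | HR        | 144367
3  | HR        | 146095
4  | HR        | 56870 
5  | Marketing | 99547 
6  | HR        | 139902
7  | HR        | 44823 
8  | Marketing | 107755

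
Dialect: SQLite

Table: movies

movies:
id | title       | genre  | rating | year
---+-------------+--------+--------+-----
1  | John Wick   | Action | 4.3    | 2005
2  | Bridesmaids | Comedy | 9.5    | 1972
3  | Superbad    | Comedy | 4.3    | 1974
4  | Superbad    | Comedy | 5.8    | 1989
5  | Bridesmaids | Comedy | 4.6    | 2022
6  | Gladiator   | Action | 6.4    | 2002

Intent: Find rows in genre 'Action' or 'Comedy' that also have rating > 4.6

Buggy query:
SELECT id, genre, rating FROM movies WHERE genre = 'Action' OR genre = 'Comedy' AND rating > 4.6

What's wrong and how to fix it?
Bug: Without parentheses, AND is evaluated before OR, so the rating filter only applies to the 'Comedy' branch

Fix: Group the OR with parentheses (or use IN), then AND the threshold

Corrected query:
SELECT id, genre, rating FROM movies WHERE (genre = 'Action' OR genre = 'Comedy') AND rating > 4.6

Result:
id | genre  | rating
---+--------+-------
2  | Comedy | 9.5   
4  | Comedy | 5.8   
6  | Action | 6.4   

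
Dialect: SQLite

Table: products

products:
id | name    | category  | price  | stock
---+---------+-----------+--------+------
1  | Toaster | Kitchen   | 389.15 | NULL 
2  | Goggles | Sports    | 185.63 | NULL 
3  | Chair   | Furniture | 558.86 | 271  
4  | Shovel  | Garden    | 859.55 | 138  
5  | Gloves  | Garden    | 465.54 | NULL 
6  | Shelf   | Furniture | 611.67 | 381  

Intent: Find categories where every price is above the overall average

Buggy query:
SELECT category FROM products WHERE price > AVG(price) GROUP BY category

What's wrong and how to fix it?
Bug: AVG() is an aggregate; it can't sit directly in WHERE

Fix: Use a subquery for AVG and a HAVING MIN(...) filter so the condition holds for every row in the group

Corrected query:
SELECT category FROM products GROUP BY category HAVING MIN(price) > (SELECT AVG(price) FROM products)

Result:
category 
---------
Furniture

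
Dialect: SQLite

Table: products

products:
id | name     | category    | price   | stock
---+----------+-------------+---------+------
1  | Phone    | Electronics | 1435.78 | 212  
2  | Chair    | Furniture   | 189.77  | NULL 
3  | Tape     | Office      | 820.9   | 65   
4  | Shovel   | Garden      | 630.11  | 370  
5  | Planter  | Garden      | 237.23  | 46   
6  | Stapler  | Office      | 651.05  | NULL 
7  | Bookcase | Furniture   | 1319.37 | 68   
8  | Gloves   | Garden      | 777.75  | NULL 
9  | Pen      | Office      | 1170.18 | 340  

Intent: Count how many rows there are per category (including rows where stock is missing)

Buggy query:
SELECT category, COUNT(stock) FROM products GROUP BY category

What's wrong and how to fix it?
Bug: COUNT(column) counts non-NULL values only; rows with NULL stock aren't counted

Fix: Replace COUNT(stock) with COUNT(*)

Corrected query:
SELECT category, COUNT(*) FROM products GROUP BY category

Result:
category    | COUNT(*)
------------+---------
Electronics | 1       
Furniture   | 2       
Garden      | 3       
Office      | 3       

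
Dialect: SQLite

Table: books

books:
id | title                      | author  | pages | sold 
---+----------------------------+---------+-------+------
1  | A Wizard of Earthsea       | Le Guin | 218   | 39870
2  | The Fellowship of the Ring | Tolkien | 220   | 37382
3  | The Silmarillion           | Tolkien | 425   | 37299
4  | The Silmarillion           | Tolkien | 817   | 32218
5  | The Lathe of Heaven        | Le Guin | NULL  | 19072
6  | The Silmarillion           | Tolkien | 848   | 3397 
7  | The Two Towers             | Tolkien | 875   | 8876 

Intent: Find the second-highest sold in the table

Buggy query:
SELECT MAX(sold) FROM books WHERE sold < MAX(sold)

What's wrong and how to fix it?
Bug: MAX(sold) on the right of the comparison is an aggregate-in-WHERE error

Fix: Compute the overall MAX in a subquery, then take MAX of rows below it

Corrected query:
SELECT MAX(sold) FROM books WHERE sold < (SELECT MAX(sold) FROM books)

Result:
MAX(sold)
---------
37382    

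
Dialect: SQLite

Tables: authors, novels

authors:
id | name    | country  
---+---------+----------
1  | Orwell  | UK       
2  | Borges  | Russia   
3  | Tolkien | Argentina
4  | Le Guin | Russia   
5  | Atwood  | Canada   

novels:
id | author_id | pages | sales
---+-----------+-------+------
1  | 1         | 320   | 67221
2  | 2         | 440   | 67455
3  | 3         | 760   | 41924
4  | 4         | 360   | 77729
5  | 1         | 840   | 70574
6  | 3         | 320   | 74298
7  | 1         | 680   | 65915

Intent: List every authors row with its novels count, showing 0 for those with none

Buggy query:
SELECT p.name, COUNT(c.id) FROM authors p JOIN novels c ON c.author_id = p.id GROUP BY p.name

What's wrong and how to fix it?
Bug: INNER JOIN drops authors rows that have no matching novels rows

Fix: Switch to LEFT JOIN to retain unmatched parent rows

Corrected query:
SELECT p.name, COUNT(c.id) FROM authors p LEFT JOIN novels c ON c.author_id = p.id GROUP BY p.name

Result:
name    | COUNT(c.id)
--------+------------
Atwood  | 0          
Borges  | 1          
Le Guin | 1          
Orwell  | 3          
Tolkien | 2          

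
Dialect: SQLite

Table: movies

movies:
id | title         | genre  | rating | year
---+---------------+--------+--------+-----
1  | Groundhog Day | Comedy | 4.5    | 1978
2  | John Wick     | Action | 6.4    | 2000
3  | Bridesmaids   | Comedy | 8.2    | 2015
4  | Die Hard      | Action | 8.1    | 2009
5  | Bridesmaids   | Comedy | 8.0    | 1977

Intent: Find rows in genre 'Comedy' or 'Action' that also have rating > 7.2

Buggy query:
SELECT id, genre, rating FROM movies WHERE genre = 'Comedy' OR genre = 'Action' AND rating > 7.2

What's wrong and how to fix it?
Bug: AND binds tighter than OR, so this parses as genre = 'Comedy' OR (genre = 'Action' AND rating > 7.2)

Fix: Add parentheses around the OR so the AND applies to both alternatives

Corrected query:
SELECT id, genre, rating FROM movies WHERE (genre = 'Comedy' OR genre = 'Action') AND rating > 7.2

Result:
id | genre  | rating
---+--------+-------
3  | Comedy | 8.2   
4  | Action | 8.1   
5  | Comedy | 8     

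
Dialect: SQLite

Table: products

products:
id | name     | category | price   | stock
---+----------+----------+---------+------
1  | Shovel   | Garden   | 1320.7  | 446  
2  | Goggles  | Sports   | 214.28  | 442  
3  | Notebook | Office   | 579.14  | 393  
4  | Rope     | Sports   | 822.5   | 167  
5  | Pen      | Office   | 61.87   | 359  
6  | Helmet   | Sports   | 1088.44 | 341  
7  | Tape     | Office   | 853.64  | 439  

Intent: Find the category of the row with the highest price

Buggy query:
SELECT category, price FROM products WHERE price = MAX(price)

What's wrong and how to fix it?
Bug: MAX(price) is an aggregate and cannot be used directly in WHERE

Fix: Use a subquery: WHERE price = (SELECT MAX(price) FROM products)

Corrected query:
SELECT category, price FROM products WHERE price = (SELECT MAX(price) FROM products)

Result:
category | price 
---------+-------
Garden   | 1320.7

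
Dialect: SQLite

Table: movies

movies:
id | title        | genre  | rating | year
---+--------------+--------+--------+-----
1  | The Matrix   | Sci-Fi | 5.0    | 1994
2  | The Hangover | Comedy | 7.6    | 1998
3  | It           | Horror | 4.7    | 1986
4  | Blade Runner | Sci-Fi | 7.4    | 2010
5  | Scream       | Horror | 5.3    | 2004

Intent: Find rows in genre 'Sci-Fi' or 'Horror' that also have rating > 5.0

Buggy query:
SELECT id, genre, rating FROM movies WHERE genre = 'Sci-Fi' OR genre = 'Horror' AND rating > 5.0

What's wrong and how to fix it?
Bug: AND binds tighter than OR, so this parses as genre = 'Sci-Fi' OR (genre = 'Horror' AND rating > 5.0)

Fix: Group the OR with parentheses (or use IN), then AND the threshold

Corrected query:
SELECT id, genre, rating FROM movies WHERE (genre = 'Sci-Fi' OR genre = 'Horror') AND rating > 5.0

Result:
id | genre  | rating
---+--------+-------
4  | Sci-Fi | 7.4   
5  | Horror | 5.3   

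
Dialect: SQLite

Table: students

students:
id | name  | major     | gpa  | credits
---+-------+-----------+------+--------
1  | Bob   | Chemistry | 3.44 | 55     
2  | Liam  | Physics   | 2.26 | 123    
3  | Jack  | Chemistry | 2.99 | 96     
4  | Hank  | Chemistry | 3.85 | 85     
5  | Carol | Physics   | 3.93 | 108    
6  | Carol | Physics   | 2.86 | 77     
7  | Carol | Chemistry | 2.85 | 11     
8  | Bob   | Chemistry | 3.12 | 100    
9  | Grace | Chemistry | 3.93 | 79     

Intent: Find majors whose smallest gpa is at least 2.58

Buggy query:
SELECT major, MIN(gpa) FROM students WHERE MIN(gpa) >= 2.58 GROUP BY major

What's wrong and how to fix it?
Bug: MIN() in WHERE is a misuse of aggregate

Fix: Use HAVING for the per-group MIN condition

Corrected query:
SELECT major, MIN(gpa) FROM students GROUP BY major HAVING MIN(gpa) >= 2.58

Result:
major     | MIN(gpa)
----------+---------
Chemistry | 2.85    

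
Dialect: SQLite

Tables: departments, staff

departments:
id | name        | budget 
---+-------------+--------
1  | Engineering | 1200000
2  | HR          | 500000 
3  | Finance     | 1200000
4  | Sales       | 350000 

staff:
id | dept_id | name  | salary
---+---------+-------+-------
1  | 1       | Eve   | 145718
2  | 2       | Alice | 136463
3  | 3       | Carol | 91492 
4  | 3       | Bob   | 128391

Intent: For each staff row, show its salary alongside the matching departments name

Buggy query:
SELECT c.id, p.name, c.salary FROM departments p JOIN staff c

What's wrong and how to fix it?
Bug: JOIN with no ON clause produces a cartesian product; every staff row pairs with every departments row

Fix: Specify the join condition linking the foreign key to the parent id

Corrected query:
SELECT c.id, p.name, c.salary FROM departments p JOIN staff c ON c.dept_id = p.id

Result:
id | name        | salary
---+-------------+-------
1  | Engineering | 145718
2  | HR          | 136463
3  | Finance     | 91492 
4  | Finance     | 128391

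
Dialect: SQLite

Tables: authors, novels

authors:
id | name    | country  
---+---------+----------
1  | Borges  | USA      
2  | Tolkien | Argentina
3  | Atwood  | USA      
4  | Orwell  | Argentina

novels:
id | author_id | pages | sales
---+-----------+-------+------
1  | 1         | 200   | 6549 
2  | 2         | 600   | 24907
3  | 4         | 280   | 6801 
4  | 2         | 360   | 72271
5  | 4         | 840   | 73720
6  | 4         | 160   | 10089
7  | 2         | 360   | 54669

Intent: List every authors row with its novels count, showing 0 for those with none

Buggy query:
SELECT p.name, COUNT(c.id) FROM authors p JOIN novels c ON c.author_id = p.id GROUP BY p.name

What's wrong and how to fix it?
Bug: An inner join excludes parents with zero children

Fix: Switch to LEFT JOIN to retain unmatched parent rows

Corrected query:
SELECT p.name, COUNT(c.id) FROM authors p LEFT JOIN novels c ON c.author_id = p.id GROUP BY p.name

Result:
name    | COUNT(c.id)
--------+------------
Atwood  | 0          
Borges  | 1          
Orwell  | 3          
Tolkien | 3          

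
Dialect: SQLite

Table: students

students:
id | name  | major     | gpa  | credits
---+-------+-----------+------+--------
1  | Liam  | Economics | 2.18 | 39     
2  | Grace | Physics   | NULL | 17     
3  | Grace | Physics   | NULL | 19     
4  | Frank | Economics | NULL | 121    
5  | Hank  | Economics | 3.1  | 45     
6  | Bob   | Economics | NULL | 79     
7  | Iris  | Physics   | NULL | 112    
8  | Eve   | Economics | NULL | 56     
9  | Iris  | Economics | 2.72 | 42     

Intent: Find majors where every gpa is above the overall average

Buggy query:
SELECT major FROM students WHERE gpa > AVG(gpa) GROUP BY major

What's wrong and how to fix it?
Bug: WHERE evaluates per row before aggregation, so AVG() is unavailable

Fix: Use a subquery for AVG and a HAVING MIN(...) filter so the condition holds for every row in the group

Corrected query:
SELECT major FROM students GROUP BY major HAVING MIN(gpa) > (SELECT AVG(gpa) FROM students)

Result:
(no rows)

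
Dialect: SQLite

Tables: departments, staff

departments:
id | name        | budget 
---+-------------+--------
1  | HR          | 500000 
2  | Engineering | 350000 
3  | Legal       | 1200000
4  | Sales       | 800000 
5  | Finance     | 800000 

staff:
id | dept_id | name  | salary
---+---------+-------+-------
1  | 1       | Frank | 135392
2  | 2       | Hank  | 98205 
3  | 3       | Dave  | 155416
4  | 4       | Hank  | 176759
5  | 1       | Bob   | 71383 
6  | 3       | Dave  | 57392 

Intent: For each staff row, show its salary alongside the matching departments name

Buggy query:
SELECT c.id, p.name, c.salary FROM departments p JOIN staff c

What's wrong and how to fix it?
Bug: Missing join condition: each staff row is matched to all departments rows instead of just its own

Fix: Specify the join condition linking the foreign key to the parent id

Corrected query:
SELECT c.id, p.name, c.salary FROM departments p JOIN staff c ON c.dept_id = p.id

Result:
id | name        | salary
---+-------------+-------
1  | HR          | 135392
2  | Engineering | 98205 
3  | Legal       | 155416
4  | Sales       | 176759
5  | HR          | 71383 
6  | Legal       | 57392 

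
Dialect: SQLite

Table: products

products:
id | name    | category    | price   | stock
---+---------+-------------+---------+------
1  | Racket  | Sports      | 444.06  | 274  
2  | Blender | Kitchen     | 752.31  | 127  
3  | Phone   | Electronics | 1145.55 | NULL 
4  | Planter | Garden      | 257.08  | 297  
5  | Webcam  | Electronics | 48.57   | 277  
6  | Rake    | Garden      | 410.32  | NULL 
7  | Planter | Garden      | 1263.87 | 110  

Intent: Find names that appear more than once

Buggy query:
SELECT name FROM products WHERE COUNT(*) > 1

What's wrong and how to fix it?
Bug: COUNT(*) is an aggregate and cannot be used in WHERE

Fix: Group first, then use HAVING for the count condition

Corrected query:
SELECT name FROM products GROUP BY name HAVING COUNT(*) > 1

Result:
name   
-------
Planter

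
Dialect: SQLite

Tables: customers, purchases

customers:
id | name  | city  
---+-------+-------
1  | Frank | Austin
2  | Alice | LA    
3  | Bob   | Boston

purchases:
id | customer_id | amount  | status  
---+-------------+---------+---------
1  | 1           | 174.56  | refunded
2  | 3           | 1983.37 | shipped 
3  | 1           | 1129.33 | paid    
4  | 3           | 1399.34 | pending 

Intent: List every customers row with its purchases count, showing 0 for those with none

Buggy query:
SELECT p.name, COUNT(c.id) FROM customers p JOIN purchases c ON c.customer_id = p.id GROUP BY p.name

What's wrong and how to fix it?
Bug: INNER JOIN drops customers rows that have no matching purchases rows

Fix: Use LEFT JOIN so parents without children still appear (COUNT(c.id) gives 0)

Corrected query:
SELECT p.name, COUNT(c.id) FROM customers p LEFT JOIN purchases c ON c.customer_id = p.id GROUP BY p.name

Result:
name  | COUNT(c.id)
------+------------
Alice | 0          
Bob   | 2          
Frank | 2          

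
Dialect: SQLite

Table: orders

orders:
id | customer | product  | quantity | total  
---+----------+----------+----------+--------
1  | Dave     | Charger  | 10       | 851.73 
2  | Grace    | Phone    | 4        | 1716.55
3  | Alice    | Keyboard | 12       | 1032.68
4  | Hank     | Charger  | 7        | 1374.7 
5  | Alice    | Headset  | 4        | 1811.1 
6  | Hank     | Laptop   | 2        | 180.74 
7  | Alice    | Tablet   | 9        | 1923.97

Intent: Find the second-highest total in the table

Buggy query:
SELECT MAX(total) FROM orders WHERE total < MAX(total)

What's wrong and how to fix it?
Bug: The inner MAX is an aggregate inside WHERE, which is not allowed

Fix: Compute the overall MAX in a subquery, then take MAX of rows below it

Corrected query:
SELECT MAX(total) FROM orders WHERE total < (SELECT MAX(total) FROM orders)

Result:
MAX(total)
----------
1811.1    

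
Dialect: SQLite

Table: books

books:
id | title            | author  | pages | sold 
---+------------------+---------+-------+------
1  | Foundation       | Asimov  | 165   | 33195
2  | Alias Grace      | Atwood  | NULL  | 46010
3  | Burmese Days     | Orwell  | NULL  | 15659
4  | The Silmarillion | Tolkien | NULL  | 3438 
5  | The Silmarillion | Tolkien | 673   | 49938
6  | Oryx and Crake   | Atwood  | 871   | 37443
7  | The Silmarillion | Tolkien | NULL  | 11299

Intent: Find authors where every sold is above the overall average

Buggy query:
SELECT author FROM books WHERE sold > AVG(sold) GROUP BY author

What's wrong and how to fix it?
Bug: WHERE evaluates per row before aggregation, so AVG() is unavailable

Fix: Compute the overall average in a scalar subquery and compare each group's MIN against it in HAVING

Corrected query:
SELECT author FROM books GROUP BY author HAVING MIN(sold) > (SELECT AVG(sold) FROM books)

Result:
author
------
Asimov
Atwood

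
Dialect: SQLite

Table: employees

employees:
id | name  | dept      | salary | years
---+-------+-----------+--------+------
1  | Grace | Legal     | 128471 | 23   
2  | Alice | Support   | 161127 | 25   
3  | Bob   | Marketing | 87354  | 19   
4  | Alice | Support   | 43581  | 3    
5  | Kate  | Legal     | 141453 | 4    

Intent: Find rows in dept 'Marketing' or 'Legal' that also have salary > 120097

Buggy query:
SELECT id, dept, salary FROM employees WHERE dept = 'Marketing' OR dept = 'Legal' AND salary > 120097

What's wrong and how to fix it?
Bug: AND binds tighter than OR, so this parses as dept = 'Marketing' OR (dept = 'Legal' AND salary > 120097)

Fix: Group the OR with parentheses (or use IN), then AND the threshold

Corrected query:
SELECT id, dept, salary FROM employees WHERE (dept = 'Marketing' OR dept = 'Legal') AND salary > 120097

Result:
id | dept  | salary
---+-------+-------
1  | Legal | 128471
5  | Legal | 141453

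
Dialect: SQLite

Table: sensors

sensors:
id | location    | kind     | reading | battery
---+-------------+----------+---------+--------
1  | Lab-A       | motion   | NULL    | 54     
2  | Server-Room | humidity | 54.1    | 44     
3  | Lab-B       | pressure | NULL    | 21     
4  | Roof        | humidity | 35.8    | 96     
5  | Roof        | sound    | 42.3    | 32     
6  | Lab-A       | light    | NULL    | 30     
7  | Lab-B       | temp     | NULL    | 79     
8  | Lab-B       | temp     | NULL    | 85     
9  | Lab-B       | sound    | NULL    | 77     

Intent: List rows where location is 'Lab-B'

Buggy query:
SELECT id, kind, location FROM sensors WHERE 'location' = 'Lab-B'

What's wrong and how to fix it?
Bug: 'location' in single quotes is a string literal, not the column; the comparison is literal-vs-literal and never true

Fix: Remove the quotes around the column name (or use double quotes for an identifier)

Corrected query:
SELECT id, kind, location FROM sensors WHERE location = 'Lab-B'

Result:
id | kind     | location
---+----------+---------
3  | pressure | Lab-B   
7  | temp     | Lab-B   
8  | temp     | Lab-B   
9  | sound    | Lab-B   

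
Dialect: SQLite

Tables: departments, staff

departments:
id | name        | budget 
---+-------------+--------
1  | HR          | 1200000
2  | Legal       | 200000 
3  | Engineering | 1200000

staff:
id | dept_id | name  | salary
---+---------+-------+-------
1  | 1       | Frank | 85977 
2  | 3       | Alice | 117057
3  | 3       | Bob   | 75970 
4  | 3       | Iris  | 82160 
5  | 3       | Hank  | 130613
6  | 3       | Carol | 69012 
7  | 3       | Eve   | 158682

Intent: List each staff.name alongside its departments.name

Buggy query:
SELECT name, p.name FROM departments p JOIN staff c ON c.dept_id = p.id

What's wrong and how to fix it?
Bug: Both tables have a 'name' column; the unqualified reference is ambiguous

Fix: Qualify the column with its table alias (c.name)

Corrected query:
SELECT c.name, p.name FROM departments p JOIN staff c ON c.dept_id = p.id

Result:
name  | name       
------+------------
Frank | HR         
Alice | Engineering
Bob   | Engineering
Iris  | Engineering
Hank  | Engineering
Carol | Engineering
Eve   | Engineering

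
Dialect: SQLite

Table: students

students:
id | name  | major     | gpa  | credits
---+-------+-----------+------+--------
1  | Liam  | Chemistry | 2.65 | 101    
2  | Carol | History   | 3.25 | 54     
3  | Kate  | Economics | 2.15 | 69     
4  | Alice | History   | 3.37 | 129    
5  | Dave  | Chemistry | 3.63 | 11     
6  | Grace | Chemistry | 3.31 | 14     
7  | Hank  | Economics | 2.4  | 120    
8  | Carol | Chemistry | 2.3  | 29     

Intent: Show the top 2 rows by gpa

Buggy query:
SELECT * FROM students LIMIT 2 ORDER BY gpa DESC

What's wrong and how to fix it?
Bug: ORDER BY cannot follow LIMIT; LIMIT is the final clause

Fix: Swap the clauses: ORDER BY first, then LIMIT

Corrected query:
SELECT * FROM students ORDER BY gpa DESC LIMIT 2

Result:
id | name  | major     | gpa  | credits
---+-------+-----------+------+--------
5  | Dave  | Chemistry | 3.63 | 11     
4  | Alice | History   | 3.37 | 129    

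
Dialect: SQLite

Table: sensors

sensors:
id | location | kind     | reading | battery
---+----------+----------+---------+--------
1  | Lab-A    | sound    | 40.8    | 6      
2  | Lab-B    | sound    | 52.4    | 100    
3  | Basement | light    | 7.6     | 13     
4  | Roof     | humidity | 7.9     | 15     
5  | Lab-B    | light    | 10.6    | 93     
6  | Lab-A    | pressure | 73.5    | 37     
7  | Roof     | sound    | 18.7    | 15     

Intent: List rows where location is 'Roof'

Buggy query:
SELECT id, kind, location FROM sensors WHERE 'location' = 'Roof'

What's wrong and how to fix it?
Bug: Single quotes denote string literals in SQL; the column name is being compared as a constant string

Fix: Reference the column as location without single quotes

Corrected query:
SELECT id, kind, location FROM sensors WHERE location = 'Roof'

Result:
id | kind     | location
---+----------+---------
4  | humidity | Roof    
7  | sound    | Roof    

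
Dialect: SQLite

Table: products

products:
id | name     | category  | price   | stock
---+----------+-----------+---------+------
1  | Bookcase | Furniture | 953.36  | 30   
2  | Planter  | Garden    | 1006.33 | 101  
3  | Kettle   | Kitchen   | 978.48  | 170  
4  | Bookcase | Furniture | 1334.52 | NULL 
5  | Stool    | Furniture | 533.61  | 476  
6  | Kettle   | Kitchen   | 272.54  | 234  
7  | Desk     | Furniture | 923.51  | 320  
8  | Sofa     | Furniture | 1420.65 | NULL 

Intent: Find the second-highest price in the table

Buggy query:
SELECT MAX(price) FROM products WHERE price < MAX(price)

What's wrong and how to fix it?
Bug: MAX(price) on the right of the comparison is an aggregate-in-WHERE error

Fix: Put the inner MAX in a scalar subquery

Corrected query:
SELECT MAX(price) FROM products WHERE price < (SELECT MAX(price) FROM products)

Result:
MAX(price)
----------
1334.52   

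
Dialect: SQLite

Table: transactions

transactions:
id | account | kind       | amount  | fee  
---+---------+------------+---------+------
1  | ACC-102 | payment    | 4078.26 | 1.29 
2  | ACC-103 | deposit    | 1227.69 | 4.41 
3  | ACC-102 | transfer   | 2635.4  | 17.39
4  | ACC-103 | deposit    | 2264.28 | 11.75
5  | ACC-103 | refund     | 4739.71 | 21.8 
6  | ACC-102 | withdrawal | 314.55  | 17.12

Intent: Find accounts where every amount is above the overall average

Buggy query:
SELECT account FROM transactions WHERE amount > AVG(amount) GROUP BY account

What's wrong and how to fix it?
Bug: AVG() is an aggregate; it can't sit directly in WHERE

Fix: Compute the overall average in a scalar subquery and compare each group's MIN against it in HAVING

Corrected query:
SELECT account FROM transactions GROUP BY account HAVING MIN(amount) > (SELECT AVG(amount) FROM transactions)

Result:
(no rows)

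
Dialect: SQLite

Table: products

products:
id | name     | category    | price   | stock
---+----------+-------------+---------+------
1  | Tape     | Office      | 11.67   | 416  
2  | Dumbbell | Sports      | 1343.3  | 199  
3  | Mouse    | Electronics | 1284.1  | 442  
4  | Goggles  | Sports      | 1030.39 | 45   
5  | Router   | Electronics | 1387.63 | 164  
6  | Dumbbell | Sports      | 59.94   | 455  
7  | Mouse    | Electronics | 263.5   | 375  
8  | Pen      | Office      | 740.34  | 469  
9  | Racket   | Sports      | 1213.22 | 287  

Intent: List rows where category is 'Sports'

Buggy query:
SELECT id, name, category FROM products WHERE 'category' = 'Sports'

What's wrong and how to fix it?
Bug: Single quotes denote string literals in SQL; the column name is being compared as a constant string

Fix: Remove the quotes around the column name (or use double quotes for an identifier)

Corrected query:
SELECT id, name, category FROM products WHERE category = 'Sports'

Result:
id | name     | category
---+----------+---------
2  | Dumbbell | Sports  
4  | Goggles  | Sports  
6  | Dumbbell | Sports  
9  | Racket   | Sports  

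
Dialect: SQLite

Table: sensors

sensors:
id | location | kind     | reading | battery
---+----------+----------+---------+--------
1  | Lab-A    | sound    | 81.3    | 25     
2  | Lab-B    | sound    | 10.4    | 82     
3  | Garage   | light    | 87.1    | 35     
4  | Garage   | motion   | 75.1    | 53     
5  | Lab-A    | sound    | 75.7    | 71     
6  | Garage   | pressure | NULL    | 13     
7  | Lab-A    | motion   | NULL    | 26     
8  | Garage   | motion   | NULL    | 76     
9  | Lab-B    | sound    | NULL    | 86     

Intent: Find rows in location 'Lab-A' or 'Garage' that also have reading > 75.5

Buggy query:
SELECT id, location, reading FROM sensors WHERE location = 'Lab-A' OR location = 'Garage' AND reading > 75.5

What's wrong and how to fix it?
Bug: Without parentheses, AND is evaluated before OR, so the reading filter only applies to the 'Garage' branch

Fix: Group the OR with parentheses (or use IN), then AND the threshold

Corrected query:
SELECT id, location, reading FROM sensors WHERE (location = 'Lab-A' OR location = 'Garage') AND reading > 75.5

Result:
id | location | reading
---+----------+--------
1  | Lab-A    | 81.3   
3  | Garage   | 87.1   
5  | Lab-A    | 75.7   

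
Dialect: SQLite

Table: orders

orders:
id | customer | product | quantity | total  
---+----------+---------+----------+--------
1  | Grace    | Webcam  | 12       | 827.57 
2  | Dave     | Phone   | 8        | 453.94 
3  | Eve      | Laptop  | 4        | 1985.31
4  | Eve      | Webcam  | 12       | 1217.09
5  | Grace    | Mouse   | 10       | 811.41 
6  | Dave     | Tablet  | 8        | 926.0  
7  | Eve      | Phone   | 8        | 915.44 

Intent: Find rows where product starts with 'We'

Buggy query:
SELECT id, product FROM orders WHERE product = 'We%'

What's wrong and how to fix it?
Bug: Wildcards only work with LIKE; '=' treats '%' as a literal character

Fix: Replace '=' with LIKE so 'We%' is treated as a pattern

Corrected query:
SELECT id, product FROM orders WHERE product LIKE 'We%'

Result:
id | product
---+--------
1  | Webcam 
4  | Webcam 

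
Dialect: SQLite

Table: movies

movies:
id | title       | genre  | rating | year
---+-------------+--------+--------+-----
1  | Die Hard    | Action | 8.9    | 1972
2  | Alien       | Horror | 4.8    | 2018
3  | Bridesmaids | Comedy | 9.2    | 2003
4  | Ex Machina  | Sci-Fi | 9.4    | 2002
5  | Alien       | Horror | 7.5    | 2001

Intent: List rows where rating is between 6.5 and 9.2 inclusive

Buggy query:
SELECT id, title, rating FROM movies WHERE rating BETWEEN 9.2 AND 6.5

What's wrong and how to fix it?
Bug: BETWEEN expects the lower bound first; with 9.2 AND 6.5 the range is empty

Fix: Swap the bounds so the smaller value comes first

Corrected query:
SELECT id, title, rating FROM movies WHERE rating BETWEEN 6.5 AND 9.2

Result:
id | title       | rating
---+-------------+-------
1  | Die Hard    | 8.9   
3  | Bridesmaids | 9.2   
5  | Alien       | 7.5   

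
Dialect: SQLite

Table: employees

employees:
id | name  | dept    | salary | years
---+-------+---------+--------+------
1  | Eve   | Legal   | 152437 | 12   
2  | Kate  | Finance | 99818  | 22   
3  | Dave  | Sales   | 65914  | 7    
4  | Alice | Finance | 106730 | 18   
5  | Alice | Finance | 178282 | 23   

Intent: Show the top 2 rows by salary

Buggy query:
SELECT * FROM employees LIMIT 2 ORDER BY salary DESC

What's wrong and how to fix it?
Bug: ORDER BY cannot follow LIMIT; LIMIT is the final clause

Fix: Sort with ORDER BY, then apply LIMIT

Corrected query:
SELECT * FROM employees ORDER BY salary DESC LIMIT 2

Result:
id | name  | dept    | salary | years
---+-------+---------+--------+------
5  | Alice | Finance | 178282 | 23   
1  | Eve   | Legal   | 152437 | 12   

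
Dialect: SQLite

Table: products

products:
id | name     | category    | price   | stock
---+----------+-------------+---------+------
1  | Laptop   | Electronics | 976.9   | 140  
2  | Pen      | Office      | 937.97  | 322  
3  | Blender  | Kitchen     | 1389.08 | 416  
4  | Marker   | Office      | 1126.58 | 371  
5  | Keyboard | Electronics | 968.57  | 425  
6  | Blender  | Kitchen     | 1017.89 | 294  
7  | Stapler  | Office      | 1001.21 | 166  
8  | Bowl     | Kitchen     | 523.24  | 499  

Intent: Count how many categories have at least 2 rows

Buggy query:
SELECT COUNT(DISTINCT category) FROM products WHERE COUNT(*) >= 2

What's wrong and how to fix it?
Bug: COUNT(*) cannot appear in WHERE; the per-group count doesn't exist yet

Fix: Use a subquery that GROUPs and filters with HAVING, then count its rows

Corrected query:
SELECT COUNT(*) FROM (SELECT category FROM products GROUP BY category HAVING COUNT(*) >= 2)

Result:
COUNT(*)
--------
3       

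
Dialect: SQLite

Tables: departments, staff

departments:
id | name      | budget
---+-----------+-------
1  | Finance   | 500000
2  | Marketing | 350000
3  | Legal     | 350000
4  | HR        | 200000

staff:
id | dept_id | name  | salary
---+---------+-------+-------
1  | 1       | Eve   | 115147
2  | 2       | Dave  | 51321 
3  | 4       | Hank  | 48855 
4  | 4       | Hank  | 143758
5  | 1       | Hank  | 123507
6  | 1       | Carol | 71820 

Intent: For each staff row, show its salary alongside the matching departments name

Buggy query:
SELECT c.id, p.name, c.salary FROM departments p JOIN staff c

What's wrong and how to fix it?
Bug: Missing join condition: each staff row is matched to all departments rows instead of just its own

Fix: Add ON c.dept_id = p.id to the JOIN

Corrected query:
SELECT c.id, p.name, c.salary FROM departments p JOIN staff c ON c.dept_id = p.id

Result:
id | name      | salary
---+-----------+-------
1  | Finance   | 115147
2  | Marketing | 51321 
3  | HR        | 48855 
4  | HR        | 143758
5  | Finance   | 123507
6  | Finance   | 71820 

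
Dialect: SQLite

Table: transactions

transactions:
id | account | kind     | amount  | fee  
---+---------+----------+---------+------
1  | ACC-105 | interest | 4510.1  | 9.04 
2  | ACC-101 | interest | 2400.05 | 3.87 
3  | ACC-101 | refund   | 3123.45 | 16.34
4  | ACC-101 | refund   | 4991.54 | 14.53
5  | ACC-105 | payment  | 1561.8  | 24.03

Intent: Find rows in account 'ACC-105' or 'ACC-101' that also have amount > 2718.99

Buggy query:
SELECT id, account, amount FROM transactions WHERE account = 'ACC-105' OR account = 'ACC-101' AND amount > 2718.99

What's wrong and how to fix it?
Bug: AND binds tighter than OR, so this parses as account = 'ACC-105' OR (account = 'ACC-101' AND amount > 2718.99)

Fix: Group the OR with parentheses (or use IN), then AND the threshold

Corrected query:
SELECT id, account, amount FROM transactions WHERE (account = 'ACC-105' OR account = 'ACC-101') AND amount > 2718.99

Result:
id | account | amount 
---+---------+--------
1  | ACC-105 | 4510.1 
3  | ACC-101 | 3123.45
4  | ACC-101 | 4991.54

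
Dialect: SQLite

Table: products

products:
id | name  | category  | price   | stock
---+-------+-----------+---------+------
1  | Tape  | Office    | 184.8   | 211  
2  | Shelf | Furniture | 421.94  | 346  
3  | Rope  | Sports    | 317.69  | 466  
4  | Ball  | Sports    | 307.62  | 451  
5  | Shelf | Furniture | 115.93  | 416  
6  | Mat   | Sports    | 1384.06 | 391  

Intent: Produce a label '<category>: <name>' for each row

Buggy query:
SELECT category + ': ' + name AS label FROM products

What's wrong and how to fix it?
Bug: SQLite uses || for string concatenation; + coerces text to numbers (yielding 0)

Fix: Use the || operator for string concatenation

Corrected query:
SELECT category || ': ' || name AS label FROM products

Result:
label           
----------------
Office: Tape    
Furniture: Shelf
Sports: Rope    
Sports: Ball    
Furniture: Shelf
Sports: Mat     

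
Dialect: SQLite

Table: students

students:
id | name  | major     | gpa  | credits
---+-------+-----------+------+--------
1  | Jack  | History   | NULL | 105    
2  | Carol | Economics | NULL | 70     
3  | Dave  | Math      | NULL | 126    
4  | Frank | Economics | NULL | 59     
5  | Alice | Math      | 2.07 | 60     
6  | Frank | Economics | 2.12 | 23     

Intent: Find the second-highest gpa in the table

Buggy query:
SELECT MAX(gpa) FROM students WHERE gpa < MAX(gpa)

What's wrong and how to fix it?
Bug: The inner MAX is an aggregate inside WHERE, which is not allowed

Fix: Compute the overall MAX in a subquery, then take MAX of rows below it

Corrected query:
SELECT MAX(gpa) FROM students WHERE gpa < (SELECT MAX(gpa) FROM students)

Result:
MAX(gpa)
--------
2.07    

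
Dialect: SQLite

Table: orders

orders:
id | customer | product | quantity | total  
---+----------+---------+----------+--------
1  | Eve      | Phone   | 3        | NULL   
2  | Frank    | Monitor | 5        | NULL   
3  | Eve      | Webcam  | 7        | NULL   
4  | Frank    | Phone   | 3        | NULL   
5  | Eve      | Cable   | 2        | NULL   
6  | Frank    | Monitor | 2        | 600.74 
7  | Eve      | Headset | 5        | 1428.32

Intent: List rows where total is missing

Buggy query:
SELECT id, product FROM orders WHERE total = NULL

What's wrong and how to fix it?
Bug: '= NULL' is always unknown in SQL three-valued logic, so no rows match

Fix: Use IS NULL to test for NULL

Corrected query:
SELECT id, product FROM orders WHERE total IS NULL

Result:
id | product
---+--------
1  | Phone  
2  | Monitor
3  | Webcam 
4  | Phone  
5  | Cable  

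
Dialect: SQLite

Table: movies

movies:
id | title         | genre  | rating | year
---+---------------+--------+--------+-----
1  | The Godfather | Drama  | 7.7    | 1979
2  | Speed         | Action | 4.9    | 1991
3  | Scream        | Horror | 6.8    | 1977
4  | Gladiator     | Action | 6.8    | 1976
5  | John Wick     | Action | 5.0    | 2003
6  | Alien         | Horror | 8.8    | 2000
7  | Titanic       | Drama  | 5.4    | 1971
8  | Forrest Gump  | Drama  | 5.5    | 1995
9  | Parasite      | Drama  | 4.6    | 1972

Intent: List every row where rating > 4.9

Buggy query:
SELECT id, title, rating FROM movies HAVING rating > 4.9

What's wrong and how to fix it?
Bug: HAVING filters the output of aggregation, but this query has no GROUP BY and no aggregate functions, so SQLite rejects it (HAVING clause on a non-aggregate query); the condition here is per row

Fix: Replace HAVING with WHERE since the condition applies to individual rows

Corrected query:
SELECT id, title, rating FROM movies WHERE rating > 4.9

Result:
id | title         | rating
---+---------------+-------
1  | The Godfather | 7.7   
3  | Scream        | 6.8   
4  | Gladiator     | 6.8   
5  | John Wick     | 5     
6  | Alien         | 8.8   
7  | Titanic       | 5.4   
8  | Forrest Gump  | 5.5   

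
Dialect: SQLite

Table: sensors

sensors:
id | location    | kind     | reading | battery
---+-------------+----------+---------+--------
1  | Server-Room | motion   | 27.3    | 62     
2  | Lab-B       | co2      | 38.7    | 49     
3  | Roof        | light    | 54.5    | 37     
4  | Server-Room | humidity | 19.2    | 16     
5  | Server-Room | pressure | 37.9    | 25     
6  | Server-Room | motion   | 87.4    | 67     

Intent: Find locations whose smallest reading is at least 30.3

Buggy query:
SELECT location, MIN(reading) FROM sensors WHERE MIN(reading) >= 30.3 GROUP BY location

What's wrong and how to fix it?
Bug: Aggregates like MIN are computed per group after WHERE runs

Fix: Replace WHERE with HAVING after the GROUP BY

Corrected query:
SELECT location, MIN(reading) FROM sensors GROUP BY location HAVING MIN(reading) >= 30.3

Result:
location | MIN(reading)
---------+-------------
Lab-B    | 38.7        
Roof     | 54.5        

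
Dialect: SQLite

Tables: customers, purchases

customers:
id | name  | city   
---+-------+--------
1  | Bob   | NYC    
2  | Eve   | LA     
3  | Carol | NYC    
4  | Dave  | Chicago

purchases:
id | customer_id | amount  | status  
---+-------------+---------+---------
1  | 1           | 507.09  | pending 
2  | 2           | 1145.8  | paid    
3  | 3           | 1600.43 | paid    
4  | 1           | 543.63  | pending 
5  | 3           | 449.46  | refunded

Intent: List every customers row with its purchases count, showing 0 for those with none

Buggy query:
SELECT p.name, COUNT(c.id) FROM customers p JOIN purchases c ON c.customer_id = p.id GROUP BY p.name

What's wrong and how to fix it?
Bug: An inner join excludes parents with zero children

Fix: Switch to LEFT JOIN to retain unmatched parent rows

Corrected query:
SELECT p.name, COUNT(c.id) FROM customers p LEFT JOIN purchases c ON c.customer_id = p.id GROUP BY p.name

Result:
name  | COUNT(c.id)
------+------------
Bob   | 2          
Carol | 2          
Dave  | 0          
Eve   | 1          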